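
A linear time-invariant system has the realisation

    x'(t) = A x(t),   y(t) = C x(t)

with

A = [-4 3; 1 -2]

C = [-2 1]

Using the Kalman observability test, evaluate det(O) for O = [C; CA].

CA = [[9, -8]]
Observability matrix O = [C; CA] = [[-2, 1], [9, -8]]
det(O) = (-2)·(-8) - 1·9 = 16 - 9 = 7
Since det(O) ≠ 0, rank(O) = 2 and the system is completely observable.

7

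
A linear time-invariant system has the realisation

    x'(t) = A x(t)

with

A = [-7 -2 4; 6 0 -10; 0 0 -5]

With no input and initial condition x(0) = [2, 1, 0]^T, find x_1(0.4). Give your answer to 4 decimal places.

-0.3906

det(sI - A) = s^3 - (tr A)s^2 + (M11 + M22 + M33)s - det A, where Mii is the 2×2 principal minor of A obtained by deleting row i and column i.
tr A = (-7) + 0 + (-5) = -12; M11 = 0·(-5) - (-10)·0 = 0 - 0 = 0; M22 = (-7)·(-5) - 4·0 = 35 - 0 = 35; M33 = (-7)·0 - (-2)·6 = 0 - (-12) = 12; sum of minors = 47.
det A = (-7)·(0·(-5) - (-10)·0) - (-2)·(6·(-5) - (-10)·0) + 4·(6·0 - 0·0) = (-7)·0 - (-2)·(-30) + 4·0 = -60.
So p(s) = det(sI - A) = s^3 + 12s^2 + 47s + 60.
Rational-root test: any integer root divides 60. Testing small divisors, s = -3 works: p(-3) = -27 + 108 + (-141) + 60 = 0, so (s + 3) is a factor.
Dividing, p(s) = (s + 3)(s^2 + 9s + 20).
Factor s^2 + 9s + 20: two numbers with sum -9 and product 20 are -4 and -5, so s^2 + 9s + 20 = (s + 4)(s + 5).
Hence p(s) = (s + 3) (s + 4) (s + 5), with roots -5, -4, -3.
The eigenvalues -5, -4, -3 are distinct and real, so A is diagonalisable and x(t) = e^{At} x(0) = V diag(e^{λ_i t}) V^{-1} x(0), where the columns of V are the eigenvectors.
λ = -5: A - (-5)I = [[-2, -2, 4], [6, 5, -10], [0, 0, 0]]. v must be orthogonal to every row; (row 1) × (row 2) = [0, 4, 2], so take v_1 = [0, 2, 1]^T.
λ = -4: A - (-4)I = [[-3, -2, 4], [6, 4, -10], [0, 0, -1]]. v must be orthogonal to every row; (row 1) × (row 2) = [4, -6, 0], so take v_2 = [2, -3, 0]^T.
λ = -3: A - (-3)I = [[-4, -2, 4], [6, 3, -10], [0, 0, -2]]. v must be orthogonal to every row; (row 1) × (row 2) = [8, -16, 0], so take v_3 = [1, -2, 0]^T.
V = [v_1 v_2 v_3] = [[0, 2, 1], [2, -3, -2], [1, 0, 0]] has det V = -1, so V^{-1} = adj(V)/det V = [[0, 0, 1], [2, 1, -2], [-3, -2, 4]].
Modal coordinates z(0) = V^{-1} x(0): 0·2 + 0·1 + 1·0 = 0; 2·2 + 1·1 + (-2)·0 = 5; (-3)·2 + (-2)·1 + 4·0 = -8; so z(0) = [0, 5, -8]^T.
x_1(t) = Σ_i (v_i)_1 · z_i(0) · e^{λ_i t} (row 1 of V times the modal terms).
x_1(0.4) = 0·0·e^{-5·0.4} + 2·5·e^{-4·0.4} + 1·(-8)·e^{-3·0.4} = 0·0.135335 + 10·0.201897 + (-8)·0.301194 = -0.3906.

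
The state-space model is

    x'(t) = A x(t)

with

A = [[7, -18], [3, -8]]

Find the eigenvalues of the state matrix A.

-2, 1

det(sI - A) = s^2 - (tr A)s + det A, with tr A = 7 + (-8) = -1 and det A = 7·(-8) - (-18)·3 = -56 - (-54) = -2.
So p(s) = det(sI - A) = s^2 + s - 2.
Factor s^2 + s - 2: two numbers with sum -1 and product -2 are 1 and -2, so s^2 + s - 2 = (s - 1)(s + 2).
Hence p(s) = (s - 1) (s + 2), with roots -2, 1.
At least one eigenvalue has non-negative real part, so the system is not asymptotically stable.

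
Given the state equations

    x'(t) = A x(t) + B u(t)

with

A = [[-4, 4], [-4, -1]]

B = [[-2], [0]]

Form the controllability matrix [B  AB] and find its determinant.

-16

AB = [[8], [8]]
Controllability matrix C = [B  AB] = [[-2, 8], [0, 8]]
det(C) = (-2)·8 - 8·0 = -16 - 0 = -16
Since det(C) ≠ 0, rank(C) = 2 and the system is completely controllable.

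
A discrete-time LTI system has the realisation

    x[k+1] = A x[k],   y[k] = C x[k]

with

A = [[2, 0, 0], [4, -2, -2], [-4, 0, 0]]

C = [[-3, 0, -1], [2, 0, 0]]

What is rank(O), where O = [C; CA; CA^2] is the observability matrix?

CA = [[-2, 0, 0], [4, 0, 0]]
CA^2 = [[-4, 0, 0], [8, 0, 0]]
Observability matrix O = [C; CA; CA^2] = [[-3, 0, -1], [2, 0, 0], [-2, 0, 0], [4, 0, 0], [-4, 0, 0], [8, 0, 0]]
Column 2 of O is identically zero, so rank(O) ≤ 2.
The 2×2 minor from rows 1, 2, columns 1, 3 is (-3)·0 - (-1)·2 = 0 - (-2) = 2 ≠ 0, so rank(O) = 2.
rank(O) = 2 < n = 3, so the pair (A, C) is not completely observable.

2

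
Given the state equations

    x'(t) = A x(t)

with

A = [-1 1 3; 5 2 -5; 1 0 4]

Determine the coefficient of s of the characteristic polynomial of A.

Expand det(sI - A) for the 3×3 matrix.
p(s) = s^3 - 5s^2 - 6s + 39.
(Check: constant term = det(-A) = (-1)^3 det A = 39; coefficient of s^2 = -tr A = -5.)
The coefficient of s is -6.

-6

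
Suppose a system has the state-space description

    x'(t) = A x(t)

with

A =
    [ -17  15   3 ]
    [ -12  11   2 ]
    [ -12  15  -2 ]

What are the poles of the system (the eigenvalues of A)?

-5, -4, 1

det(sI - A) = s^3 - (tr A)s^2 + (M11 + M22 + M33)s - det A, where Mii is the 2×2 principal minor of A obtained by deleting row i and column i.
tr A = (-17) + 11 + (-2) = -8; M11 = 11·(-2) - 2·15 = -22 - 30 = -52; M22 = (-17)·(-2) - 3·(-12) = 34 - (-36) = 70; M33 = (-17)·11 - 15·(-12) = -187 - (-180) = -7; sum of minors = 11.
det A = (-17)·(11·(-2) - 2·15) - 15·((-12)·(-2) - 2·(-12)) + 3·((-12)·15 - 11·(-12)) = (-17)·(-52) - 15·48 + 3·(-48) = 20.
So p(s) = det(sI - A) = s^3 + 8s^2 + 11s - 20.
Rational-root test: any integer root divides -20. Testing small divisors, s = 1 works: p(1) = 1 + 8 + 11 + (-20) = 0, so (s - 1) is a factor.
Dividing, p(s) = (s - 1)(s^2 + 9s + 20).
Factor s^2 + 9s + 20: two numbers with sum -9 and product 20 are -4 and -5, so s^2 + 9s + 20 = (s + 4)(s + 5).
Hence p(s) = (s - 1) (s + 4) (s + 5), with roots -5, -4, 1.
At least one eigenvalue has non-negative real part, so the system is not asymptotically stable.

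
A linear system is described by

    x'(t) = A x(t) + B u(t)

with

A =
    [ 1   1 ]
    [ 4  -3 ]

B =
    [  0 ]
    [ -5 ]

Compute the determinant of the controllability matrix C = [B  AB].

-25

AB = [[-5], [15]]
Controllability matrix C = [B  AB] = [[0, -5], [-5, 15]]
det(C) = 0·15 - (-5)·(-5) = 0 - 25 = -25
Since det(C) ≠ 0, rank(C) = 2 and the system is completely controllable.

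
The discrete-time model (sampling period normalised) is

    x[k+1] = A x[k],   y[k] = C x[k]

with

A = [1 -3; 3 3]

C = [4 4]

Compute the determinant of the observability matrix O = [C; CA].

-64

CA = [[16, 0]]
Observability matrix O = [C; CA] = [[4, 4], [16, 0]]
det(O) = 4·0 - 4·16 = 0 - 64 = -64
Since det(O) ≠ 0, rank(O) = 2 and the system is completely observable.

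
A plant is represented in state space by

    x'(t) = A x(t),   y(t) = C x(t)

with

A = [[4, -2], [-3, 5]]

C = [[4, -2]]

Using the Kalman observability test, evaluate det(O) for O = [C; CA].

CA = [[22, -18]]
Observability matrix O = [C; CA] = [[4, -2], [22, -18]]
det(O) = 4·(-18) - (-2)·22 = -72 - (-44) = -28
Since det(O) ≠ 0, rank(O) = 2 and the system is completely observable.

-28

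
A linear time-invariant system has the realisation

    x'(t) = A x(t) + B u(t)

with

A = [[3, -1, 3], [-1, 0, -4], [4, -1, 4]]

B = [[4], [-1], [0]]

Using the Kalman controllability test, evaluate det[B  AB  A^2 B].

3538

AB = [[13], [-4], [17]]
A^2B = [[94], [-81], [124]]
Controllability matrix C = [B  AB  A^2B] = [[4, 13, 94], [-1, -4, -81], [0, 17, 124]]
Expanding along the first row, det(C) = 4·((-4)·124 - (-81)·17) - 13·((-1)·124 - (-81)·0) + 94·((-1)·17 - (-4)·0) = 4·881 - 13·(-124) + 94·(-17) = 3538
Since det(C) ≠ 0, rank(C) = 3 and the system is completely controllable.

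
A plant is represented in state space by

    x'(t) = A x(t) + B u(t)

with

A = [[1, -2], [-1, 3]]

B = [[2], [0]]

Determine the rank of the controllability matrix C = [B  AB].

AB = [[2], [-2]]
Controllability matrix C = [B  AB] = [[2, 2], [0, -2]]
det(C) = 2·(-2) - 2·0 = -4 - 0 = -4 ≠ 0, so rank(C) = 2.
rank(C) = 2 = n, so the pair (A, B) is completely controllable.

2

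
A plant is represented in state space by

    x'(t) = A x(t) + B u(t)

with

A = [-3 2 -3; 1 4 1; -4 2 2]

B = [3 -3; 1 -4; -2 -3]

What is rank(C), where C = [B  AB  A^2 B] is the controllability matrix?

AB = [[-1, 10], [5, -22], [-14, -2]]
A^2B = [[55, -68], [5, -80], [-14, -88]]
Controllability matrix C = [B  AB  A^2B] = [[3, -3, -1, 10, 55, -68], [1, -4, 5, -22, 5, -80], [-2, -3, -14, -2, -14, -88]]
Take the 3×3 submatrix of C formed by columns 1, 2, 3: [[3, -3, -1], [1, -4, 5], [-2, -3, -14]]. Its determinant is 3·((-4)·(-14) - 5·(-3)) - (-3)·(1·(-14) - 5·(-2)) + (-1)·(1·(-3) - (-4)·(-2)) = 3·71 - (-3)·(-4) + (-1)·(-11) = 212 ≠ 0.
So rank(C) ≥ 3; since C has 3 rows, rank(C) = 3.
rank(C) = 3 = n, so the pair (A, B) is completely controllable.

3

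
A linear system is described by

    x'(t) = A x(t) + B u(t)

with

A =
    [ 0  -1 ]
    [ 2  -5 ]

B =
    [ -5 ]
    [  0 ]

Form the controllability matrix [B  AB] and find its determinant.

50

AB = [[0], [-10]]
Controllability matrix C = [B  AB] = [[-5, 0], [0, -10]]
det(C) = (-5)·(-10) - 0·0 = 50 - 0 = 50
Since det(C) ≠ 0, rank(C) = 2 and the system is completely controllable.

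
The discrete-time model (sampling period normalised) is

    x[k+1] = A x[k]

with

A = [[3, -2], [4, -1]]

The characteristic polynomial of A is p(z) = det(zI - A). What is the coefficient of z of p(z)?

For a 2×2 matrix, det(zI - A) = z^2 - (tr A)z + det A.
tr A = 2, det A = 5.
So p(z) = z^2 - 2z + 5.
The coefficient of z is -2.

-2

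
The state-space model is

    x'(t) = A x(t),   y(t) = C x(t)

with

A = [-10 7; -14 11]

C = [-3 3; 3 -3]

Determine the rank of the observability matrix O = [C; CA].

1

CA = [[-12, 12], [12, -12]]
Observability matrix O = [C; CA] = [[-3, 3], [3, -3], [-12, 12], [12, -12]]
Every row of O is a scalar multiple of row 1 = [-3, 3] (multipliers 1, -1, 4, -4), so the rows span a one-dimensional space.
O ≠ 0, hence rank(O) = 1.
rank(O) = 1 < n = 2, so the pair (A, C) is not completely observable.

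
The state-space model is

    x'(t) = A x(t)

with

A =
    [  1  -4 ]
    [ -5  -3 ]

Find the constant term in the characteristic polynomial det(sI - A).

For a 2×2 matrix, det(sI - A) = s^2 - (tr A)s + det A.
tr A = -2, det A = -23.
So p(s) = s^2 + 2s - 23.
The constant term is -23.

-23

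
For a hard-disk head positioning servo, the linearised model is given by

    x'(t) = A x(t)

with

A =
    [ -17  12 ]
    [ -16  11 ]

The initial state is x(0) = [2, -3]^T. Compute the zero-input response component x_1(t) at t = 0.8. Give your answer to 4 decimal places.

-6.4286

det(sI - A) = s^2 - (tr A)s + det A, with tr A = (-17) + 11 = -6 and det A = (-17)·11 - 12·(-16) = -187 - (-192) = 5.
So p(s) = det(sI - A) = s^2 + 6s + 5.
Factor s^2 + 6s + 5: two numbers with sum -6 and product 5 are -1 and -5, so s^2 + 6s + 5 = (s + 1)(s + 5).
Hence p(s) = (s + 1) (s + 5), with roots -5, -1.
The eigenvalues -5, -1 are distinct and real, so A is diagonalisable and x(t) = e^{At} x(0) = V diag(e^{λ_i t}) V^{-1} x(0), where the columns of V are the eigenvectors.
λ = -5: A - (-5)I = [[-12, 12], [-16, 16]]. Row 1 gives (-12)·v1 + 12·v2 = 0, so take v_1 = [1, 1]^T.
λ = -1: A - (-1)I = [[-16, 12], [-16, 12]]. Row 1 gives (-16)·v1 + 12·v2 = 0, so take v_2 = [-3, -4]^T.
V = [v_1 v_2] = [[1, -3], [1, -4]] has det V = -1, so V^{-1} = adj(V)/det V = [[4, -3], [1, -1]].
Modal coordinates z(0) = V^{-1} x(0): 4·2 + (-3)·(-3) = 17; 1·2 + (-1)·(-3) = 5; so z(0) = [17, 5]^T.
x_1(t) = Σ_i (v_i)_1 · z_i(0) · e^{λ_i t} (row 1 of V times the modal terms).
x_1(0.8) = 1·17·e^{-5·0.8} + (-3)·5·e^{-1·0.8} = 17·0.018316 + (-15)·0.449329 = -6.4286.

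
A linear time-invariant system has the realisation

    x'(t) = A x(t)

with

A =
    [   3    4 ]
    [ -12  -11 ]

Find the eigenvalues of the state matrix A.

-5, -3

det(sI - A) = s^2 - (tr A)s + det A, with tr A = 3 + (-11) = -8 and det A = 3·(-11) - 4·(-12) = -33 - (-48) = 15.
So p(s) = det(sI - A) = s^2 + 8s + 15.
Factor s^2 + 8s + 15: two numbers with sum -8 and product 15 are -3 and -5, so s^2 + 8s + 15 = (s + 3)(s + 5).
Hence p(s) = (s + 3) (s + 5), with roots -5, -3.
All eigenvalues have negative real part, so the system is asymptotically stable.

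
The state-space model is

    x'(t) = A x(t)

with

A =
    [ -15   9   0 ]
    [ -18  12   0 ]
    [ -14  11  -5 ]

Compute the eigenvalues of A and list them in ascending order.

det(sI - A) = s^3 - (tr A)s^2 + (M11 + M22 + M33)s - det A, where Mii is the 2×2 principal minor of A obtained by deleting row i and column i.
tr A = (-15) + 12 + (-5) = -8; M11 = 12·(-5) - 0·11 = -60 - 0 = -60; M22 = (-15)·(-5) - 0·(-14) = 75 - 0 = 75; M33 = (-15)·12 - 9·(-18) = -180 - (-162) = -18; sum of minors = -3.
det A = (-15)·(12·(-5) - 0·11) - 9·((-18)·(-5) - 0·(-14)) + 0·((-18)·11 - 12·(-14)) = (-15)·(-60) - 9·90 + 0·(-30) = 90.
So p(s) = det(sI - A) = s^3 + 8s^2 - 3s - 90.
Rational-root test: any integer root divides -90. Testing small divisors, s = 3 works: p(3) = 27 + 72 + (-9) + (-90) = 0, so (s - 3) is a factor.
Dividing, p(s) = (s - 3)(s^2 + 11s + 30).
Factor s^2 + 11s + 30: two numbers with sum -11 and product 30 are -5 and -6, so s^2 + 11s + 30 = (s + 5)(s + 6).
Hence p(s) = (s - 3) (s + 5) (s + 6), with roots -6, -5, 3.
At least one eigenvalue has non-negative real part, so the system is not asymptotically stable.

-6, -5, 3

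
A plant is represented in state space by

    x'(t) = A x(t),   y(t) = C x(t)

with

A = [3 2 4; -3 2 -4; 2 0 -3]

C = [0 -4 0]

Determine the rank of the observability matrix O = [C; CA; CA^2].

3

CA = [[12, -8, 16]]
CA^2 = [[92, 8, 32]]
Observability matrix O = [C; CA; CA^2] = [[0, -4, 0], [12, -8, 16], [92, 8, 32]]
det(O) = 0·((-8)·32 - 16·8) - (-4)·(12·32 - 16·92) + 0·(12·8 - (-8)·92) = 0·(-384) - (-4)·(-1088) + 0·832 = -4352 ≠ 0, so rank(O) = 3.
rank(O) = 3 = n, so the pair (A, C) is completely observable.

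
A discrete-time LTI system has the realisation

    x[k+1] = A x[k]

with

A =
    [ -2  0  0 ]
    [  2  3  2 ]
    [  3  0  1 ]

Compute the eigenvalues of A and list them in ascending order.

det(zI - A) = z^3 - (tr A)z^2 + (M11 + M22 + M33)z - det A, where Mii is the 2×2 principal minor of A obtained by deleting row i and column i.
tr A = (-2) + 3 + 1 = 2; M11 = 3·1 - 2·0 = 3 - 0 = 3; M22 = (-2)·1 - 0·3 = -2 - 0 = -2; M33 = (-2)·3 - 0·2 = -6 - 0 = -6; sum of minors = -5.
det A = (-2)·(3·1 - 2·0) - 0·(2·1 - 2·3) + 0·(2·0 - 3·3) = (-2)·3 - 0·(-4) + 0·(-9) = -6.
So p(z) = det(zI - A) = z^3 - 2z^2 - 5z + 6.
Rational-root test: any integer root divides 6. Testing small divisors, z = 1 works: p(1) = 1 + (-2) + (-5) + 6 = 0, so (z - 1) is a factor.
Dividing, p(z) = (z - 1)(z^2 - z - 6).
Factor z^2 - z - 6: two numbers with sum 1 and product -6 are 3 and -2, so z^2 - z - 6 = (z - 3)(z + 2).
Hence p(z) = (z - 3) (z - 1) (z + 2), with roots -2, 1, 3.

-2, 1, 3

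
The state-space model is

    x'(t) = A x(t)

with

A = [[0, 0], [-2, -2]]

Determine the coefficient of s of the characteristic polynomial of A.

For a 2×2 matrix, det(sI - A) = s^2 - (tr A)s + det A.
tr A = -2, det A = 0.
So p(s) = s^2 + 2s.
The coefficient of s is 2.

2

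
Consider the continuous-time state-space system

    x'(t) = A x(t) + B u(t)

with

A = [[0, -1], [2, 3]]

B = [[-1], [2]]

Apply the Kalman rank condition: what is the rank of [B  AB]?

AB = [[-2], [4]]
Controllability matrix C = [B  AB] = [[-1, -2], [2, 4]]
Every column of C is a scalar multiple of column 1 = [-1, 2] (multipliers 1, 2), so the columns span a one-dimensional space.
C ≠ 0, hence rank(C) = 1.
rank(C) = 1 < n = 2, so the pair (A, B) is not completely controllable.

1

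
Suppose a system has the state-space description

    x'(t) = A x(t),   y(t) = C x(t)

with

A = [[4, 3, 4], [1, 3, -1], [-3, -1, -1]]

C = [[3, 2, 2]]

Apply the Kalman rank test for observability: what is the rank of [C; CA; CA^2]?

3

CA = [[8, 13, 8]]
CA^2 = [[21, 55, 11]]
Observability matrix O = [C; CA; CA^2] = [[3, 2, 2], [8, 13, 8], [21, 55, 11]]
det(O) = 3·(13·11 - 8·55) - 2·(8·11 - 8·21) + 2·(8·55 - 13·21) = 3·(-297) - 2·(-80) + 2·167 = -397 ≠ 0, so rank(O) = 3.
rank(O) = 3 = n, so the pair (A, C) is completely observable.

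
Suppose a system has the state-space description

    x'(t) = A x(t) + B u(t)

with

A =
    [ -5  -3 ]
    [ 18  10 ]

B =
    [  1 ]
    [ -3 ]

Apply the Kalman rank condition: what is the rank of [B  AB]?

1

AB = [[4], [-12]]
Controllability matrix C = [B  AB] = [[1, 4], [-3, -12]]
Every column of C is a scalar multiple of column 1 = [1, -3] (multipliers 1, 4), so the columns span a one-dimensional space.
C ≠ 0, hence rank(C) = 1.
rank(C) = 1 < n = 2, so the pair (A, B) is not completely controllable.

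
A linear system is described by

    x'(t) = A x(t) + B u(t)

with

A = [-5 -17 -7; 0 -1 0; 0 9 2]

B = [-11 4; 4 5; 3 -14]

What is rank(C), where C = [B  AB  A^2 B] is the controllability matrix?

2

AB = [[-34, -7], [-4, -5], [42, 17]]
A^2B = [[-56, 1], [4, 5], [48, -11]]
Controllability matrix C = [B  AB  A^2B] = [[-11, 4, -34, -7, -56, 1], [4, 5, -4, -5, 4, 5], [3, -14, 42, 17, 48, -11]]
The rows r1, r2, r3 of C are linearly dependent: r1 + 2·r2 + r3 = 0 (check each entry), so rank(C) ≤ 2.
The 2×2 minor from rows 1, 2, columns 1, 2 is (-11)·5 - 4·4 = -55 - 16 = -71 ≠ 0, so rank(C) = 2.
rank(C) = 2 < n = 3, so the pair (A, B) is not completely controllable.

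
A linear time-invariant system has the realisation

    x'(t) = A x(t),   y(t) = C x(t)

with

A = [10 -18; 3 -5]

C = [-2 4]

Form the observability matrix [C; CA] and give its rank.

1

CA = [[-8, 16]]
Observability matrix O = [C; CA] = [[-2, 4], [-8, 16]]
Every row of O is a scalar multiple of row 1 = [-2, 4] (multipliers 1, 4), so the rows span a one-dimensional space.
O ≠ 0, hence rank(O) = 1.
rank(O) = 1 < n = 2, so the pair (A, C) is not completely observable.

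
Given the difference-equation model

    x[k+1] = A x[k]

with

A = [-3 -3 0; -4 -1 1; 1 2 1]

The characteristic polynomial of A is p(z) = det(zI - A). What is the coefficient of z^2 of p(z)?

3

Expand det(zI - A) for the 3×3 matrix.
p(z) = z^3 + 3z^2 - 15z + 6.
(Check: constant term = det(-A) = (-1)^3 det A = 6; coefficient of z^2 = -tr A = 3.)
The coefficient of z^2 is 3.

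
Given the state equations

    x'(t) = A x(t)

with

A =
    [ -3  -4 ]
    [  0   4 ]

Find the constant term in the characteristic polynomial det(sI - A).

-12

For a 2×2 matrix, det(sI - A) = s^2 - (tr A)s + det A.
tr A = 1, det A = -12.
So p(s) = s^2 - s - 12.
The constant term is -12.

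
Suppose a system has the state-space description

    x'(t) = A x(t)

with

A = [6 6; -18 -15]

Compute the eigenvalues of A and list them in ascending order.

-6, -3

det(sI - A) = s^2 - (tr A)s + det A, with tr A = 6 + (-15) = -9 and det A = 6·(-15) - 6·(-18) = -90 - (-108) = 18.
So p(s) = det(sI - A) = s^2 + 9s + 18.
Factor s^2 + 9s + 18: two numbers with sum -9 and product 18 are -3 and -6, so s^2 + 9s + 18 = (s + 3)(s + 6).
Hence p(s) = (s + 3) (s + 6), with roots -6, -3.
All eigenvalues have negative real part, so the system is asymptotically stable.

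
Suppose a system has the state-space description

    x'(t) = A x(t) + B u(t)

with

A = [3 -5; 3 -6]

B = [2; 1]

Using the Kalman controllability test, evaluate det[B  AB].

AB = [[1], [0]]
Controllability matrix C = [B  AB] = [[2, 1], [1, 0]]
det(C) = 2·0 - 1·1 = 0 - 1 = -1
Since det(C) ≠ 0, rank(C) = 2 and the system is completely controllable.

-1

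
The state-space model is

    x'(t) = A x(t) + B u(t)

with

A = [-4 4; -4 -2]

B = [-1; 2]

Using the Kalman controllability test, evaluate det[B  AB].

AB = [[12], [0]]
Controllability matrix C = [B  AB] = [[-1, 12], [2, 0]]
det(C) = (-1)·0 - 12·2 = 0 - 24 = -24
Since det(C) ≠ 0, rank(C) = 2 and the system is completely controllable.

-24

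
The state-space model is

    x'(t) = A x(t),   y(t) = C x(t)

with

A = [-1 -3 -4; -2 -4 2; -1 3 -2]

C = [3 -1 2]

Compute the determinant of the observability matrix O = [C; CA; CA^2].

-2048

CA = [[-3, 1, -18]]
CA^2 = [[19, -49, 50]]
Observability matrix O = [C; CA; CA^2] = [[3, -1, 2], [-3, 1, -18], [19, -49, 50]]
Expanding along the first row, det(O) = 3·(1·50 - (-18)·(-49)) - (-1)·((-3)·50 - (-18)·19) + 2·((-3)·(-49) - 1·19) = 3·(-832) - (-1)·192 + 2·128 = -2048
Since det(O) ≠ 0, rank(O) = 3 and the system is completely observable.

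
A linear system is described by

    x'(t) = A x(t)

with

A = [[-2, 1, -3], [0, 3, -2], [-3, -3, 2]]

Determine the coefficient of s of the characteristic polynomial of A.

-19

Expand det(sI - A) for the 3×3 matrix.
p(s) = s^3 - 3s^2 - 19s + 21.
(Check: constant term = det(-A) = (-1)^3 det A = 21; coefficient of s^2 = -tr A = -3.)
The coefficient of s is -19.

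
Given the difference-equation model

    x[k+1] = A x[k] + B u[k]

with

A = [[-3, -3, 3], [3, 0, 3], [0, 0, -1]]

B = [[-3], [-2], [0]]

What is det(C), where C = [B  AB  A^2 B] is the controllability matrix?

0

AB = [[15], [-9], [0]]
A^2B = [[-18], [45], [0]]
Controllability matrix C = [B  AB  A^2B] = [[-3, 15, -18], [-2, -9, 45], [0, 0, 0]]
Expanding along the first row, det(C) = (-3)·((-9)·0 - 45·0) - 15·((-2)·0 - 45·0) + (-18)·((-2)·0 - (-9)·0) = (-3)·0 - 15·0 + (-18)·0 = 0
Since det(C) = 0, rank(C) < 3 and the system is not completely controllable.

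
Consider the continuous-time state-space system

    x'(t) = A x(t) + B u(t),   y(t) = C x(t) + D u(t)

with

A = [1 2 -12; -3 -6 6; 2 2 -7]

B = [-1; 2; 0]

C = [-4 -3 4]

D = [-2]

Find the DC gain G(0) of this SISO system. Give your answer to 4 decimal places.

G(0) = C(-A)^{-1}B + D = -C A^{-1} B + D.
det A = -60, so A^{-1} = (1/-60)·adj(A) = [[-1/2, 1/6, 1], [3/20, -17/60, -1/2], [-1/10, -1/30, 0]]
A^{-1} B = [5/6, -43/60, 1/30]^T
C A^{-1} B = -21/20
G(0) = D - C A^{-1} B = -2 - (-21/20) = -19/20 ≈ -0.9500

-0.9500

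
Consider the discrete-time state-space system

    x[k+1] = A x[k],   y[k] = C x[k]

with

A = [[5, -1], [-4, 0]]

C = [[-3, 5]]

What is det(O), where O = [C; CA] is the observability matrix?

CA = [[-35, 3]]
Observability matrix O = [C; CA] = [[-3, 5], [-35, 3]]
det(O) = (-3)·3 - 5·(-35) = -9 - (-175) = 166
Since det(O) ≠ 0, rank(O) = 2 and the system is completely observable.

166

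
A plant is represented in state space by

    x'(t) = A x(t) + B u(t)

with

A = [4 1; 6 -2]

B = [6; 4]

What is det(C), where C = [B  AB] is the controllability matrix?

56

AB = [[28], [28]]
Controllability matrix C = [B  AB] = [[6, 28], [4, 28]]
det(C) = 6·28 - 28·4 = 168 - 112 = 56
Since det(C) ≠ 0, rank(C) = 2 and the system is completely controllable.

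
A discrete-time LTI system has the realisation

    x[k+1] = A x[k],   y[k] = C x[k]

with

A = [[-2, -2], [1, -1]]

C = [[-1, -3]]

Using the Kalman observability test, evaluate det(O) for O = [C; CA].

-8

CA = [[-1, 5]]
Observability matrix O = [C; CA] = [[-1, -3], [-1, 5]]
det(O) = (-1)·5 - (-3)·(-1) = -5 - 3 = -8
Since det(O) ≠ 0, rank(O) = 2 and the system is completely observable.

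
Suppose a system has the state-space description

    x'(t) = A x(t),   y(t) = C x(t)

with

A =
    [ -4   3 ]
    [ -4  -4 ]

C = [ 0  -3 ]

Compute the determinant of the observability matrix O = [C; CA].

CA = [[12, 12]]
Observability matrix O = [C; CA] = [[0, -3], [12, 12]]
det(O) = 0·12 - (-3)·12 = 0 - (-36) = 36
Since det(O) ≠ 0, rank(O) = 2 and the system is completely observable.

36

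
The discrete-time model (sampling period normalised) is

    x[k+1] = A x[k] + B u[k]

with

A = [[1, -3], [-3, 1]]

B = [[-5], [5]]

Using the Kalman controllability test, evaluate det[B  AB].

AB = [[-20], [20]]
Controllability matrix C = [B  AB] = [[-5, -20], [5, 20]]
det(C) = (-5)·20 - (-20)·5 = -100 - (-100) = 0
Since det(C) = 0, rank(C) < 2 and the system is not completely controllable.

0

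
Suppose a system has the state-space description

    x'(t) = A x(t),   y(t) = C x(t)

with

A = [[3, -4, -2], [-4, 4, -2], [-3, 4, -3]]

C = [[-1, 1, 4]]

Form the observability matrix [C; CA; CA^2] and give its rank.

3

CA = [[-19, 24, -12]]
CA^2 = [[-117, 124, 26]]
Observability matrix O = [C; CA; CA^2] = [[-1, 1, 4], [-19, 24, -12], [-117, 124, 26]]
det(O) = (-1)·(24·26 - (-12)·124) - 1·((-19)·26 - (-12)·(-117)) + 4·((-19)·124 - 24·(-117)) = (-1)·2112 - 1·(-1898) + 4·452 = 1594 ≠ 0, so rank(O) = 3.
rank(O) = 3 = n, so the pair (A, C) is completely observable.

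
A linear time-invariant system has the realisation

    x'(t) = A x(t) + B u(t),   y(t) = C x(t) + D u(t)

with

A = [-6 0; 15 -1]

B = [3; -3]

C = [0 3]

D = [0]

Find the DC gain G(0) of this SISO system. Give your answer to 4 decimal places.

13.5000

G(0) = C(-A)^{-1}B + D = -C A^{-1} B + D.
det A = 6, so A^{-1} = (1/6)·adj(A) = [[-1/6, 0], [-5/2, -1]]
A^{-1} B = [-1/2, -9/2]^T
C A^{-1} B = -27/2
G(0) = D - C A^{-1} B = 0 - (-27/2) = 27/2 ≈ 13.5000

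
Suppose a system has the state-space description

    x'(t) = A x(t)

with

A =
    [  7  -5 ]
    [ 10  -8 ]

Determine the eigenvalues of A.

-3, 2

det(sI - A) = s^2 - (tr A)s + det A, with tr A = 7 + (-8) = -1 and det A = 7·(-8) - (-5)·10 = -56 - (-50) = -6.
So p(s) = det(sI - A) = s^2 + s - 6.
Factor s^2 + s - 6: two numbers with sum -1 and product -6 are 2 and -3, so s^2 + s - 6 = (s - 2)(s + 3).
Hence p(s) = (s - 2) (s + 3), with roots -3, 2.
At least one eigenvalue has non-negative real part, so the system is not asymptotically stable.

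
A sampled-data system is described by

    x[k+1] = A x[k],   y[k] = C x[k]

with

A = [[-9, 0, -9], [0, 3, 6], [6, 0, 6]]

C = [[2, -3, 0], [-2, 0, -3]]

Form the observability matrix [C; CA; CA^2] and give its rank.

CA = [[-18, -9, -36], [0, 0, 0]]
CA^2 = [[-54, -27, -108], [0, 0, 0]]
Observability matrix O = [C; CA; CA^2] = [[2, -3, 0], [-2, 0, -3], [-18, -9, -36], [0, 0, 0], [-54, -27, -108], [0, 0, 0]]
The columns c1, c2, c3 of O are linearly dependent: -3·c1 - 2·c2 + 2·c3 = 0 (check each entry), so rank(O) ≤ 2.
The 2×2 minor from rows 1, 2, columns 1, 2 is 2·0 - (-3)·(-2) = 0 - 6 = -6 ≠ 0, so rank(O) = 2.
rank(O) = 2 < n = 3, so the pair (A, C) is not completely observable.

2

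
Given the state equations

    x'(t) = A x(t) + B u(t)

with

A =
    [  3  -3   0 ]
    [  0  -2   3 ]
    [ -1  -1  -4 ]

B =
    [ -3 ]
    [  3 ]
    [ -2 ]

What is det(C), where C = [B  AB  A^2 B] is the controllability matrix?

2700

AB = [[-18], [-12], [8]]
A^2B = [[-18], [48], [-2]]
Controllability matrix C = [B  AB  A^2B] = [[-3, -18, -18], [3, -12, 48], [-2, 8, -2]]
Expanding along the first row, det(C) = (-3)·((-12)·(-2) - 48·8) - (-18)·(3·(-2) - 48·(-2)) + (-18)·(3·8 - (-12)·(-2)) = (-3)·(-360) - (-18)·90 + (-18)·0 = 2700
Since det(C) ≠ 0, rank(C) = 3 and the system is completely controllable.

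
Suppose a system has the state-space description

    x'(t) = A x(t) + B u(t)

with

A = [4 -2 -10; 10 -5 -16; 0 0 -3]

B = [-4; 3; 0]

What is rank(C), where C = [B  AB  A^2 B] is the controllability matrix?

2

AB = [[-22], [-55], [0]]
A^2B = [[22], [55], [0]]
Controllability matrix C = [B  AB  A^2B] = [[-4, -22, 22], [3, -55, 55], [0, 0, 0]]
Row 3 of C is identically zero, so rank(C) ≤ 2.
The 2×2 minor from rows 1, 2, columns 1, 2 is (-4)·(-55) - (-22)·3 = 220 - (-66) = 286 ≠ 0, so rank(C) = 2.
rank(C) = 2 < n = 3, so the pair (A, B) is not completely controllable.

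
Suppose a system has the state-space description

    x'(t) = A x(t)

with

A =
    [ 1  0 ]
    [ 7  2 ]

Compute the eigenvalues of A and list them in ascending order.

det(sI - A) = s^2 - (tr A)s + det A, with tr A = 1 + 2 = 3 and det A = 1·2 - 0·7 = 2 - 0 = 2.
So p(s) = det(sI - A) = s^2 - 3s + 2.
Factor s^2 - 3s + 2: two numbers with sum 3 and product 2 are 2 and 1, so s^2 - 3s + 2 = (s - 2)(s - 1).
Hence p(s) = (s - 2) (s - 1), with roots 1, 2.
At least one eigenvalue has non-negative real part, so the system is not asymptotically stable.

1, 2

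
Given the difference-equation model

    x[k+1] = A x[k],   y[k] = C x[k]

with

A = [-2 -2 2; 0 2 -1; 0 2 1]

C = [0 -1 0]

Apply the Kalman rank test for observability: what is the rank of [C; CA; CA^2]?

CA = [[0, -2, 1]]
CA^2 = [[0, -2, 3]]
Observability matrix O = [C; CA; CA^2] = [[0, -1, 0], [0, -2, 1], [0, -2, 3]]
Column 1 of O is identically zero, so rank(O) ≤ 2.
The 2×2 minor from rows 1, 2, columns 2, 3 is (-1)·1 - 0·(-2) = -1 - 0 = -1 ≠ 0, so rank(O) = 2.
rank(O) = 2 < n = 3, so the pair (A, C) is not completely observable.

2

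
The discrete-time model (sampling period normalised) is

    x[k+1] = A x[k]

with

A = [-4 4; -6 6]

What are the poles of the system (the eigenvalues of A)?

det(zI - A) = z^2 - (tr A)z + det A, with tr A = (-4) + 6 = 2 and det A = (-4)·6 - 4·(-6) = -24 - (-24) = 0.
So p(z) = det(zI - A) = z^2 - 2z.
Factor z^2 - 2z: two numbers with sum 2 and product 0 are 2 and 0, so z^2 - 2z = z(z - 2).
Hence p(z) = z (z - 2), with roots 0, 2.

0, 2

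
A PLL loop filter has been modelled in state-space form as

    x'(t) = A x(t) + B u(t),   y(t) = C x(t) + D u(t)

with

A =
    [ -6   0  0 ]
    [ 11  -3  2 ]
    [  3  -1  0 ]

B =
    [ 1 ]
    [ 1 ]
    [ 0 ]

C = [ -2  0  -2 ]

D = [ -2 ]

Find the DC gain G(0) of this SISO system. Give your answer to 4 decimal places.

-1.0000

G(0) = C(-A)^{-1}B + D = -C A^{-1} B + D.
det A = -12, so A^{-1} = (1/-12)·adj(A) = [[-1/6, 0, 0], [-1/2, 0, -1], [1/6, 1/2, -3/2]]
A^{-1} B = [-1/6, -1/2, 2/3]^T
C A^{-1} B = -1
G(0) = D - C A^{-1} B = -2 - (-1) = -1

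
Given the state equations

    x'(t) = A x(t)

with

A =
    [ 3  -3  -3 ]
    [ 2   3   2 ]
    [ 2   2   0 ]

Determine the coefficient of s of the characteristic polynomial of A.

Expand det(sI - A) for the 3×3 matrix.
p(s) = s^3 - 6s^2 + 17s + 18.
(Check: constant term = det(-A) = (-1)^3 det A = 18; coefficient of s^2 = -tr A = -6.)
The coefficient of s is 17.

17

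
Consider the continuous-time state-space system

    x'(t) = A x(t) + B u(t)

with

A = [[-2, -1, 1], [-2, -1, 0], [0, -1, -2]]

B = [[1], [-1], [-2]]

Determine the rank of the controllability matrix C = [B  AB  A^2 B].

AB = [[-3], [-1], [5]]
A^2B = [[12], [7], [-9]]
Controllability matrix C = [B  AB  A^2B] = [[1, -3, 12], [-1, -1, 7], [-2, 5, -9]]
det(C) = 1·((-1)·(-9) - 7·5) - (-3)·((-1)·(-9) - 7·(-2)) + 12·((-1)·5 - (-1)·(-2)) = 1·(-26) - (-3)·23 + 12·(-7) = -41 ≠ 0, so rank(C) = 3.
rank(C) = 3 = n, so the pair (A, B) is completely controllable.

3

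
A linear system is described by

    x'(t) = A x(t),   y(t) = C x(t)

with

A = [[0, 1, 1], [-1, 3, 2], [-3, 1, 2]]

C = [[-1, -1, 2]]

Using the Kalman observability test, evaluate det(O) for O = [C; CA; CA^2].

CA = [[-5, -2, 1]]
CA^2 = [[-1, -10, -7]]
Observability matrix O = [C; CA; CA^2] = [[-1, -1, 2], [-5, -2, 1], [-1, -10, -7]]
Expanding along the first row, det(O) = (-1)·((-2)·(-7) - 1·(-10)) - (-1)·((-5)·(-7) - 1·(-1)) + 2·((-5)·(-10) - (-2)·(-1)) = (-1)·24 - (-1)·36 + 2·48 = 108
Since det(O) ≠ 0, rank(O) = 3 and the system is completely observable.

108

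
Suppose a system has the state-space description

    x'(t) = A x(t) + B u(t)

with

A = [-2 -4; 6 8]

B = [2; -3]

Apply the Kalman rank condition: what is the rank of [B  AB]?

AB = [[8], [-12]]
Controllability matrix C = [B  AB] = [[2, 8], [-3, -12]]
Every column of C is a scalar multiple of column 1 = [2, -3] (multipliers 1, 4), so the columns span a one-dimensional space.
C ≠ 0, hence rank(C) = 1.
rank(C) = 1 < n = 2, so the pair (A, B) is not completely controllable.

1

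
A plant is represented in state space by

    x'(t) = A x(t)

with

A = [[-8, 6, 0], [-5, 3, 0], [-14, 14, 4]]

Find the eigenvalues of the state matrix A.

-3, -2, 4

det(sI - A) = s^3 - (tr A)s^2 + (M11 + M22 + M33)s - det A, where Mii is the 2×2 principal minor of A obtained by deleting row i and column i.
tr A = (-8) + 3 + 4 = -1; M11 = 3·4 - 0·14 = 12 - 0 = 12; M22 = (-8)·4 - 0·(-14) = -32 - 0 = -32; M33 = (-8)·3 - 6·(-5) = -24 - (-30) = 6; sum of minors = -14.
det A = (-8)·(3·4 - 0·14) - 6·((-5)·4 - 0·(-14)) + 0·((-5)·14 - 3·(-14)) = (-8)·12 - 6·(-20) + 0·(-28) = 24.
So p(s) = det(sI - A) = s^3 + s^2 - 14s - 24.
Rational-root test: any integer root divides -24. Testing small divisors, s = -2 works: p(-2) = -8 + 4 + 28 + (-24) = 0, so (s + 2) is a factor.
Dividing, p(s) = (s + 2)(s^2 - s - 12).
Factor s^2 - s - 12: two numbers with sum 1 and product -12 are 4 and -3, so s^2 - s - 12 = (s - 4)(s + 3).
Hence p(s) = (s - 4) (s + 2) (s + 3), with roots -3, -2, 4.
At least one eigenvalue has non-negative real part, so the system is not asymptotically stable.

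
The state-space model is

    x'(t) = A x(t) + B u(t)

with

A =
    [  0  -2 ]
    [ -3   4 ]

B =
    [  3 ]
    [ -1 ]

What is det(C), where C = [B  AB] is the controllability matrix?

-37

AB = [[2], [-13]]
Controllability matrix C = [B  AB] = [[3, 2], [-1, -13]]
det(C) = 3·(-13) - 2·(-1) = -39 - (-2) = -37
Since det(C) ≠ 0, rank(C) = 2 and the system is completely controllable.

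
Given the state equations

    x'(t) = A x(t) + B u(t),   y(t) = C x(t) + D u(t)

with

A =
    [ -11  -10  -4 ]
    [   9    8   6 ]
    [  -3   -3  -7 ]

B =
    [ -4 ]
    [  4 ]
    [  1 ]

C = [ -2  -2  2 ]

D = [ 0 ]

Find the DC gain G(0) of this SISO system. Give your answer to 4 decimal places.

0.0000

G(0) = C(-A)^{-1}B + D = -C A^{-1} B + D.
det A = -20, so A^{-1} = (1/-20)·adj(A) = [[19/10, 29/10, 7/5], [-9/4, -13/4, -3/2], [3/20, 3/20, -1/10]]
A^{-1} B = [27/5, -11/2, -1/10]^T
C A^{-1} B = 0
G(0) = D - C A^{-1} B = 0 - (0) = 0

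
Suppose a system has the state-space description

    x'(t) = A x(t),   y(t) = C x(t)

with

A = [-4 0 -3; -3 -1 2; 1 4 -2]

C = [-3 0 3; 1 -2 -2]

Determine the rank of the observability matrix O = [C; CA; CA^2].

3

CA = [[15, 12, 3], [0, -6, -3]]
CA^2 = [[-93, 0, -27], [15, -6, -6]]
Observability matrix O = [C; CA; CA^2] = [[-3, 0, 3], [1, -2, -2], [15, 12, 3], [0, -6, -3], [-93, 0, -27], [15, -6, -6]]
Take the 3×3 submatrix of O formed by rows 1, 2, 3: [[-3, 0, 3], [1, -2, -2], [15, 12, 3]]. Its determinant is (-3)·((-2)·3 - (-2)·12) - 0·(1·3 - (-2)·15) + 3·(1·12 - (-2)·15) = (-3)·18 - 0·33 + 3·42 = 72 ≠ 0.
So rank(O) ≥ 3; since O has 3 columns, rank(O) = 3.
rank(O) = 3 = n, so the pair (A, C) is completely observable.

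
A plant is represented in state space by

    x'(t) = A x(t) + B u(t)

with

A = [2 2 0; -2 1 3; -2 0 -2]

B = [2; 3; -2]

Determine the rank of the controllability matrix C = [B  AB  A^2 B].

3

AB = [[10], [-7], [0]]
A^2B = [[6], [-27], [-20]]
Controllability matrix C = [B  AB  A^2B] = [[2, 10, 6], [3, -7, -27], [-2, 0, -20]]
det(C) = 2·((-7)·(-20) - (-27)·0) - 10·(3·(-20) - (-27)·(-2)) + 6·(3·0 - (-7)·(-2)) = 2·140 - 10·(-114) + 6·(-14) = 1336 ≠ 0, so rank(C) = 3.
rank(C) = 3 = n, so the pair (A, B) is completely controllable.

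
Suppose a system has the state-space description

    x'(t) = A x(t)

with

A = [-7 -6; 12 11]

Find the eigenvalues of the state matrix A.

det(sI - A) = s^2 - (tr A)s + det A, with tr A = (-7) + 11 = 4 and det A = (-7)·11 - (-6)·12 = -77 - (-72) = -5.
So p(s) = det(sI - A) = s^2 - 4s - 5.
Factor s^2 - 4s - 5: two numbers with sum 4 and product -5 are 5 and -1, so s^2 - 4s - 5 = (s - 5)(s + 1).
Hence p(s) = (s - 5) (s + 1), with roots -1, 5.
At least one eigenvalue has non-negative real part, so the system is not asymptotically stable.

-1, 5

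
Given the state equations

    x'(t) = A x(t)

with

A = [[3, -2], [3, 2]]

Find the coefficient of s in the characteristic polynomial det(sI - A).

-5

For a 2×2 matrix, det(sI - A) = s^2 - (tr A)s + det A.
tr A = 5, det A = 12.
So p(s) = s^2 - 5s + 12.
The coefficient of s is -5.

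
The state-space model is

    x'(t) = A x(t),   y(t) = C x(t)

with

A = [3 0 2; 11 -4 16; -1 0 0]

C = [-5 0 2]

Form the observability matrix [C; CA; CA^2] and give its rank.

CA = [[-17, 0, -10]]
CA^2 = [[-41, 0, -34]]
Observability matrix O = [C; CA; CA^2] = [[-5, 0, 2], [-17, 0, -10], [-41, 0, -34]]
Column 2 of O is identically zero, so rank(O) ≤ 2.
The 2×2 minor from rows 1, 2, columns 1, 3 is (-5)·(-10) - 2·(-17) = 50 - (-34) = 84 ≠ 0, so rank(O) = 2.
rank(O) = 2 < n = 3, so the pair (A, C) is not completely observable.

2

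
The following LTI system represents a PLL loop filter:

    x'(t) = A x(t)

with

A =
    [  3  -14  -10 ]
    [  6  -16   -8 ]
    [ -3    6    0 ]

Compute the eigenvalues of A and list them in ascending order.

det(sI - A) = s^3 - (tr A)s^2 + (M11 + M22 + M33)s - det A, where Mii is the 2×2 principal minor of A obtained by deleting row i and column i.
tr A = 3 + (-16) + 0 = -13; M11 = (-16)·0 - (-8)·6 = 0 - (-48) = 48; M22 = 3·0 - (-10)·(-3) = 0 - 30 = -30; M33 = 3·(-16) - (-14)·6 = -48 - (-84) = 36; sum of minors = 54.
det A = 3·((-16)·0 - (-8)·6) - (-14)·(6·0 - (-8)·(-3)) + (-10)·(6·6 - (-16)·(-3)) = 3·48 - (-14)·(-24) + (-10)·(-12) = -72.
So p(s) = det(sI - A) = s^3 + 13s^2 + 54s + 72.
Rational-root test: any integer root divides 72. Testing small divisors, s = -3 works: p(-3) = -27 + 117 + (-162) + 72 = 0, so (s + 3) is a factor.
Dividing, p(s) = (s + 3)(s^2 + 10s + 24).
Factor s^2 + 10s + 24: two numbers with sum -10 and product 24 are -4 and -6, so s^2 + 10s + 24 = (s + 4)(s + 6).
Hence p(s) = (s + 3) (s + 4) (s + 6), with roots -6, -4, -3.
All eigenvalues have negative real part, so the system is asymptotically stable.

-6, -4, -3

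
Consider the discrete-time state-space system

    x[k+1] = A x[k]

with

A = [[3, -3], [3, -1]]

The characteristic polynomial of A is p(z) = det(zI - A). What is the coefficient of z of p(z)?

-2

For a 2×2 matrix, det(zI - A) = z^2 - (tr A)z + det A.
tr A = 2, det A = 6.
So p(z) = z^2 - 2z + 6.
The coefficient of z is -2.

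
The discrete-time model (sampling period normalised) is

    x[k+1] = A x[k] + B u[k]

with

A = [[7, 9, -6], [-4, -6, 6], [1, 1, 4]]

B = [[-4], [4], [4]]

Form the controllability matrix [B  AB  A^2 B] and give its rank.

AB = [[-16], [16], [16]]
A^2B = [[-64], [64], [64]]
Controllability matrix C = [B  AB  A^2B] = [[-4, -16, -64], [4, 16, 64], [4, 16, 64]]
Every column of C is a scalar multiple of column 1 = [-4, 4, 4] (multipliers 1, 4, 16), so the columns span a one-dimensional space.
C ≠ 0, hence rank(C) = 1.
rank(C) = 1 < n = 3, so the pair (A, B) is not completely controllable.

1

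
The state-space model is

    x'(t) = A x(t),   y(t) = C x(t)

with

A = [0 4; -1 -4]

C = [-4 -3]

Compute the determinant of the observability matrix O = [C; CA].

25

CA = [[3, -4]]
Observability matrix O = [C; CA] = [[-4, -3], [3, -4]]
det(O) = (-4)·(-4) - (-3)·3 = 16 - (-9) = 25
Since det(O) ≠ 0, rank(O) = 2 and the system is completely observable.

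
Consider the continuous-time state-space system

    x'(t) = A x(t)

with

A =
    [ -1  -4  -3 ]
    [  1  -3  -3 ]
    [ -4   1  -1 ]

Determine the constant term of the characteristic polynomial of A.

Expand det(sI - A) for the 3×3 matrix.
p(s) = s^3 + 5s^2 + 2s + 25.
(Check: constant term = det(-A) = (-1)^3 det A = 25; coefficient of s^2 = -tr A = 5.)
The constant term is 25.

25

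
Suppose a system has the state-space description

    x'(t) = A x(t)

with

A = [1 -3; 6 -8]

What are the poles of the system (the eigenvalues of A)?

det(sI - A) = s^2 - (tr A)s + det A, with tr A = 1 + (-8) = -7 and det A = 1·(-8) - (-3)·6 = -8 - (-18) = 10.
So p(s) = det(sI - A) = s^2 + 7s + 10.
Factor s^2 + 7s + 10: two numbers with sum -7 and product 10 are -2 and -5, so s^2 + 7s + 10 = (s + 2)(s + 5).
Hence p(s) = (s + 2) (s + 5), with roots -5, -2.
All eigenvalues have negative real part, so the system is asymptotically stable.

-5, -2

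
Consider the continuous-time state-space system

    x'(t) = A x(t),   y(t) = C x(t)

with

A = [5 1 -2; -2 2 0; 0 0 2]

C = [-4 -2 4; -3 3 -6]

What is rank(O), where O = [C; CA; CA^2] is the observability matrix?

CA = [[-16, -8, 16], [-21, 3, -6]]
CA^2 = [[-64, -32, 64], [-111, -15, 30]]
Observability matrix O = [C; CA; CA^2] = [[-4, -2, 4], [-3, 3, -6], [-16, -8, 16], [-21, 3, -6], [-64, -32, 64], [-111, -15, 30]]
The columns c1, c2, c3 of O are linearly dependent: 2·c2 + c3 = 0 (check each entry), so rank(O) ≤ 2.
The 2×2 minor from rows 1, 2, columns 1, 2 is (-4)·3 - (-2)·(-3) = -12 - 6 = -18 ≠ 0, so rank(O) = 2.
rank(O) = 2 < n = 3, so the pair (A, C) is not completely observable.

2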